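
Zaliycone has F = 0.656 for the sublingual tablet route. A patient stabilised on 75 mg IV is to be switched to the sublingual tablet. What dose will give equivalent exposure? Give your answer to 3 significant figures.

D_sublingual = 114 mg

For equal systemic exposure: F × D_ev = D_iv
D_ev = D_iv / F = 75 / 0.656 = 114.329 mg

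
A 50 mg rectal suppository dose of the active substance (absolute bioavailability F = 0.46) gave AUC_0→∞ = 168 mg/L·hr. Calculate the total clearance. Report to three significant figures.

CL = 0.137 L/hr

CL = F × Dose / AUC_0→∞
   = 0.46 × 50 / 168 = 0.136905 L/hr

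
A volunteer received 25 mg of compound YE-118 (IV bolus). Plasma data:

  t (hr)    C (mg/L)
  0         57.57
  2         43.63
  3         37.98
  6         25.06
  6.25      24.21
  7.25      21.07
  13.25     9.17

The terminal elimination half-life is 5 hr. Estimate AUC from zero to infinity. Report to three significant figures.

Trapezoidal AUC_0→13.25:
  [0→2]: (57.57+43.63)/2 × 2 = 101.2
  [2→3]: (43.63+37.98)/2 × 1 = 40.805
  [3→6]: (37.98+25.06)/2 × 3 = 94.56
  [6→6.25]: (25.06+24.21)/2 × 0.25 = 6.15875
  [6.25→7.25]: (24.21+21.07)/2 × 1 = 22.64
  [7.25→13.25]: (21.07+9.17)/2 × 6 = 90.72
  Sum = 356.08375 mg/L·hr
k_e = ln2 / t½ = 0.693147 / 5 = 0.1386 hr^-1
Extrapolated tail: C_last / k_e = 9.17 / 0.1386 = 66.162
AUC_0→∞ = 356.08375 + 66.162 = 422.24575 mg/L·hr

AUC = 422 mg/L·hr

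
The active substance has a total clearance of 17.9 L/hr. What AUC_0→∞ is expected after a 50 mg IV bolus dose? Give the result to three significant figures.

AUC_0→∞ = Dose_iv / CL
        = 50 / 17.9 = 2.7933 mg/L·hr

AUC = 2.79 mg/L·hr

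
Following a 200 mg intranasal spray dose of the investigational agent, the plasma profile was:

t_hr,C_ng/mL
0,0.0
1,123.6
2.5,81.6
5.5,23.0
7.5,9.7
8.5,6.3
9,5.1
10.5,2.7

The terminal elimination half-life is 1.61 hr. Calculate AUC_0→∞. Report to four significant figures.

AUC = 428.3 ng/mL·hr

Trapezoidal AUC_0→10.5:
  [0→1]: (0.0+123.6)/2 × 1 = 61.8
  [1→2.5]: (123.6+81.6)/2 × 1.5 = 153.9
  [2.5→5.5]: (81.6+23.0)/2 × 3 = 156.9
  [5.5→7.5]: (23.0+9.7)/2 × 2 = 32.7
  [7.5→8.5]: (9.7+6.3)/2 × 1 = 8.0
  [8.5→9]: (6.3+5.1)/2 × 0.5 = 2.85
  [9→10.5]: (5.1+2.7)/2 × 1.5 = 5.85
  Sum = 422.0 ng/mL·hr
k_e = ln2 / t½ = 0.693147 / 1.61 = 0.4305 hr^-1
Extrapolated tail: C_last / k_e = 2.7 / 0.4305 = 6.272
AUC_0→∞ = 422.0 + 6.272 = 428.272 ng/mL·hr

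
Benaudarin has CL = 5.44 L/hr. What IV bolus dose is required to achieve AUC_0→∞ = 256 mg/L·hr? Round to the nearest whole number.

Dose = 1393 mg

Dose_iv = CL × AUC_0→∞
     = 5.44 × 256 = 1392.64 mg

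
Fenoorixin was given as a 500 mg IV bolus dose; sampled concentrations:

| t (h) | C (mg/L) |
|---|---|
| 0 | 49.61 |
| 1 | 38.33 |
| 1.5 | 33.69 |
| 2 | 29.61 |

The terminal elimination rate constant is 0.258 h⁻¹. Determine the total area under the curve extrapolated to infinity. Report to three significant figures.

AUC = 193 mg/L·h

Trapezoidal AUC_0→2:
  [0→1]: (49.61+38.33)/2 × 1 = 43.97
  [1→1.5]: (38.33+33.69)/2 × 0.5 = 18.005
  [1.5→2]: (33.69+29.61)/2 × 0.5 = 15.825
  Sum = 77.8 mg/L·h
Extrapolated tail: C_last / k_e = 29.61 / 0.258 = 114.767
AUC_0→∞ = 77.8 + 114.767 = 192.567 mg/L·h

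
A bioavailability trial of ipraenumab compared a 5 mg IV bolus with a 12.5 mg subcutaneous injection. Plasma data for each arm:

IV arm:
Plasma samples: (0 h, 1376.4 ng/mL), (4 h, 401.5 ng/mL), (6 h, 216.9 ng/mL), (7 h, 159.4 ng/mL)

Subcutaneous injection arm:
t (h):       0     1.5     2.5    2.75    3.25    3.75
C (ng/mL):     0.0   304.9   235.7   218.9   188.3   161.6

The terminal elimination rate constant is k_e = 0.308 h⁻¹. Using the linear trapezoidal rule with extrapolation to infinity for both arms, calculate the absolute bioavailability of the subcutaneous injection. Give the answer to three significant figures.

Trapezoidal AUC_0→7 (IV):
  [0→4]: (1376.4+401.5)/2 × 4 = 3555.8
  [4→6]: (401.5+216.9)/2 × 2 = 618.4
  [6→7]: (216.9+159.4)/2 × 1 = 188.15
  Sum = 4362.35 ng/mL·h
IV tail: 159.4/0.308 = 517.532; AUC_iv,0→∞ = 4362.35 + 517.532 = 4879.882 ng/mL·h
Trapezoidal AUC_0→3.75 (subcutaneous injection):
  [0→1.5]: (0.0+304.9)/2 × 1.5 = 228.675
  [1.5→2.5]: (304.9+235.7)/2 × 1 = 270.3
  [2.5→2.75]: (235.7+218.9)/2 × 0.25 = 56.825
  [2.75→3.25]: (218.9+188.3)/2 × 0.5 = 101.8
  [3.25→3.75]: (188.3+161.6)/2 × 0.5 = 87.475
  Sum = 745.075 ng/mL·h
subcutaneous injection tail: 161.6/0.308 = 524.675; AUC_ev,0→∞ = 745.075 + 524.675 = 1269.75 ng/mL·h
F = (AUC_ev/D_ev)/(AUC_iv/D_iv) = (1269.75/12.5)/(4879.882/5) = 101.58/975.9764 = 0.1041

F = 0.104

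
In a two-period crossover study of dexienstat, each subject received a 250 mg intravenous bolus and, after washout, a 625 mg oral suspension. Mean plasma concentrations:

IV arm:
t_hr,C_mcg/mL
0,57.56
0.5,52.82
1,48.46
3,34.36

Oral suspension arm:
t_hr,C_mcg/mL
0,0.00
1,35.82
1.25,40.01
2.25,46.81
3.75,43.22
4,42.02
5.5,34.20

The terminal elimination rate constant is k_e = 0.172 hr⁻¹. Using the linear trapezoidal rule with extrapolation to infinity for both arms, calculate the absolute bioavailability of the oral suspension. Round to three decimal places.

F = 0.483

Trapezoidal AUC_0→3 (IV):
  [0→0.5]: (57.56+52.82)/2 × 0.5 = 27.595
  [0.5→1]: (52.82+48.46)/2 × 0.5 = 25.32
  [1→3]: (48.46+34.36)/2 × 2 = 82.82
  Sum = 135.735 mcg/mL·hr
IV tail: 34.36/0.172 = 199.767; AUC_iv,0→∞ = 135.735 + 199.767 = 335.502 mcg/mL·hr
Trapezoidal AUC_0→5.5 (oral suspension):
  [0→1]: (0.00+35.82)/2 × 1 = 17.91
  [1→1.25]: (35.82+40.01)/2 × 0.25 = 9.47875
  [1.25→2.25]: (40.01+46.81)/2 × 1 = 43.41
  [2.25→3.75]: (46.81+43.22)/2 × 1.5 = 67.5225
  [3.75→4]: (43.22+42.02)/2 × 0.25 = 10.655
  [4→5.5]: (42.02+34.20)/2 × 1.5 = 57.165
  Sum = 206.14125 mcg/mL·hr
oral suspension tail: 34.20/0.172 = 198.837; AUC_ev,0→∞ = 206.14125 + 198.837 = 404.97825 mcg/mL·hr
F = (AUC_ev/D_ev)/(AUC_iv/D_iv) = (404.97825/625)/(335.502/250) = 0.6479652/1.342008 = 0.4828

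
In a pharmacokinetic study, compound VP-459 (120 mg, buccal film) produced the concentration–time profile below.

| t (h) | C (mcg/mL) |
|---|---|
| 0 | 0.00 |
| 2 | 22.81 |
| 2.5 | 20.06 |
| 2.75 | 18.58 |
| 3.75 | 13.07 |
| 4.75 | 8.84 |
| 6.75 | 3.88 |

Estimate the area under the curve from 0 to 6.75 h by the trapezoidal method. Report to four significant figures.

AUC = 77.86 mcg/mL·h

Trapezoidal AUC_0→6.75:
  [0→2]: (0.00+22.81)/2 × 2 = 22.81
  [2→2.5]: (22.81+20.06)/2 × 0.5 = 10.7175
  [2.5→2.75]: (20.06+18.58)/2 × 0.25 = 4.83
  [2.75→3.75]: (18.58+13.07)/2 × 1 = 15.825
  [3.75→4.75]: (13.07+8.84)/2 × 1 = 10.955
  [4.75→6.75]: (8.84+3.88)/2 × 2 = 12.72
  Sum = 77.8575 mcg/mL·h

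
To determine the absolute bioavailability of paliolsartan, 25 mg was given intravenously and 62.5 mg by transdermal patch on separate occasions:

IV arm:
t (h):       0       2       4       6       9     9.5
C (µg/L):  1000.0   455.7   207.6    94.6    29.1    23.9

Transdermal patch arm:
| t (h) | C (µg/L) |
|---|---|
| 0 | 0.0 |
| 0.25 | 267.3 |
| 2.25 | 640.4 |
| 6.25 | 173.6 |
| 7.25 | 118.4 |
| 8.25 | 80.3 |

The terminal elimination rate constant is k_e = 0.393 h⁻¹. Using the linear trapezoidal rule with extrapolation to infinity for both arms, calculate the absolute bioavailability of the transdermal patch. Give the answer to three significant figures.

F = 0.450

Trapezoidal AUC_0→9.5 (IV):
  [0→2]: (1000.0+455.7)/2 × 2 = 1455.7
  [2→4]: (455.7+207.6)/2 × 2 = 663.3
  [4→6]: (207.6+94.6)/2 × 2 = 302.2
  [6→9]: (94.6+29.1)/2 × 3 = 185.55
  [9→9.5]: (29.1+23.9)/2 × 0.5 = 13.25
  Sum = 2620.0 µg/L·h
IV tail: 23.9/0.393 = 60.814; AUC_iv,0→∞ = 2620.0 + 60.814 = 2680.814 µg/L·h
Trapezoidal AUC_0→8.25 (transdermal patch):
  [0→0.25]: (0.0+267.3)/2 × 0.25 = 33.4125
  [0.25→2.25]: (267.3+640.4)/2 × 2 = 907.7
  [2.25→6.25]: (640.4+173.6)/2 × 4 = 1628.0
  [6.25→7.25]: (173.6+118.4)/2 × 1 = 146.0
  [7.25→8.25]: (118.4+80.3)/2 × 1 = 99.35
  Sum = 2814.4625 µg/L·h
transdermal patch tail: 80.3/0.393 = 204.326; AUC_ev,0→∞ = 2814.4625 + 204.326 = 3018.7885 µg/L·h
F = (AUC_ev/D_ev)/(AUC_iv/D_iv) = (3018.7885/62.5)/(2680.814/25) = 48.300616/107.23256 = 0.4504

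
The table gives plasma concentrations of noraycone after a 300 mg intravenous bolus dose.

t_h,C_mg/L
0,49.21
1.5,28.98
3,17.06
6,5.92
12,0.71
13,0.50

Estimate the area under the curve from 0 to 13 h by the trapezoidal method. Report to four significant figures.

Trapezoidal AUC_0→13:
  [0→1.5]: (49.21+28.98)/2 × 1.5 = 58.6425
  [1.5→3]: (28.98+17.06)/2 × 1.5 = 34.53
  [3→6]: (17.06+5.92)/2 × 3 = 34.47
  [6→12]: (5.92+0.71)/2 × 6 = 19.89
  [12→13]: (0.71+0.50)/2 × 1 = 0.605
  Sum = 148.1375 mg/L·h

AUC = 148.1 mg/L·h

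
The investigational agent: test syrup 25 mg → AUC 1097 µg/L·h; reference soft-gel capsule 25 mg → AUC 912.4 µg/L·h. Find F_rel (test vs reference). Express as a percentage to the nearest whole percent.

F_rel = (AUC_test/D_test) / (AUC_ref/D_ref)
      = (1097/25) / (912.4/25)
      = 43.88 / 36.496 = 1.2023 = 120.23%

F_rel = 120%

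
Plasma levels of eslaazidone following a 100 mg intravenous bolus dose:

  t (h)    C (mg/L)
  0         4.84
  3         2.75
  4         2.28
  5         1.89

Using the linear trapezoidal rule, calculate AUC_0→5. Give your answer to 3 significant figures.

AUC = 16.0 mg/L·h

Trapezoidal AUC_0→5:
  [0→3]: (4.84+2.75)/2 × 3 = 11.385
  [3→4]: (2.75+2.28)/2 × 1 = 2.515
  [4→5]: (2.28+1.89)/2 × 1 = 2.085
  Sum = 15.985 mg/L·h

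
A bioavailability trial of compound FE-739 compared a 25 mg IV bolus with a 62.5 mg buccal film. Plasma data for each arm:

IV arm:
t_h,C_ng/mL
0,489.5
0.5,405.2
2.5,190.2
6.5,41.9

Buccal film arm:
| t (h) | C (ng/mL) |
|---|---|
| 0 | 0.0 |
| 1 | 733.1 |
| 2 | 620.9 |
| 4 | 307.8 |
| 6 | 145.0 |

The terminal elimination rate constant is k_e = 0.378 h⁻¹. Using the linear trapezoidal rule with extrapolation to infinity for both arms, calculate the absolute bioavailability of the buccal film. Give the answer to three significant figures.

F = 0.806

Trapezoidal AUC_0→6.5 (IV):
  [0→0.5]: (489.5+405.2)/2 × 0.5 = 223.675
  [0.5→2.5]: (405.2+190.2)/2 × 2 = 595.4
  [2.5→6.5]: (190.2+41.9)/2 × 4 = 464.2
  Sum = 1283.275 ng/mL·h
IV tail: 41.9/0.378 = 110.847; AUC_iv,0→∞ = 1283.275 + 110.847 = 1394.122 ng/mL·h
Trapezoidal AUC_0→6 (buccal film):
  [0→1]: (0.0+733.1)/2 × 1 = 366.55
  [1→2]: (733.1+620.9)/2 × 1 = 677.0
  [2→4]: (620.9+307.8)/2 × 2 = 928.7
  [4→6]: (307.8+145.0)/2 × 2 = 452.8
  Sum = 2425.05 ng/mL·h
buccal film tail: 145.0/0.378 = 383.598; AUC_ev,0→∞ = 2425.05 + 383.598 = 2808.648 ng/mL·h
F = (AUC_ev/D_ev)/(AUC_iv/D_iv) = (2808.648/62.5)/(1394.122/25) = 44.938368/55.76488 = 0.8059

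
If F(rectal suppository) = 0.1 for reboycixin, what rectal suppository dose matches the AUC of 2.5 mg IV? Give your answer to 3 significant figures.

D_rectal = 25.0 mg

For equal systemic exposure: F × D_ev = D_iv
D_ev = D_iv / F = 2.5 / 0.1 = 25 mg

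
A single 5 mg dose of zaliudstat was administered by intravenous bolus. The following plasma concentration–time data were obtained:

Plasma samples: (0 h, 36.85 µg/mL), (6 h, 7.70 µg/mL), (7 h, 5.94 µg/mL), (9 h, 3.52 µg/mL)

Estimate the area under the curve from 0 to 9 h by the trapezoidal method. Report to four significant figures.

Trapezoidal AUC_0→9:
  [0→6]: (36.85+7.70)/2 × 6 = 133.65
  [6→7]: (7.70+5.94)/2 × 1 = 6.82
  [7→9]: (5.94+3.52)/2 × 2 = 9.46
  Sum = 149.93 µg/mL·h

AUC = 149.9 µg/mL·h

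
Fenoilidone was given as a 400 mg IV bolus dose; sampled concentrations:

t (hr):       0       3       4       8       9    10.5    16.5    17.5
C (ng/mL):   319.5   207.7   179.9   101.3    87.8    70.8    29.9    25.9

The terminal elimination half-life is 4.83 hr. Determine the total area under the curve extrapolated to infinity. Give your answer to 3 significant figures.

Trapezoidal AUC_0→17.5:
  [0→3]: (319.5+207.7)/2 × 3 = 790.8
  [3→4]: (207.7+179.9)/2 × 1 = 193.8
  [4→8]: (179.9+101.3)/2 × 4 = 562.4
  [8→9]: (101.3+87.8)/2 × 1 = 94.55
  [9→10.5]: (87.8+70.8)/2 × 1.5 = 118.95
  [10.5→16.5]: (70.8+29.9)/2 × 6 = 302.1
  [16.5→17.5]: (29.9+25.9)/2 × 1 = 27.9
  Sum = 2090.5 ng/mL·hr
k_e = ln2 / t½ = 0.693147 / 4.83 = 0.1435 hr^-1
Extrapolated tail: C_last / k_e = 25.9 / 0.1435 = 180.488
AUC_0→∞ = 2090.5 + 180.488 = 2270.988 ng/mL·hr

AUC = 2270 ng/mL·hr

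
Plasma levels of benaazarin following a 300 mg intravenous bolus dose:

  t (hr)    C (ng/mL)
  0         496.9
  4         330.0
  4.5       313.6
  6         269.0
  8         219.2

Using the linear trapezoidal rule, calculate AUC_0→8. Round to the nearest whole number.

Trapezoidal AUC_0→8:
  [0→4]: (496.9+330.0)/2 × 4 = 1653.8
  [4→4.5]: (330.0+313.6)/2 × 0.5 = 160.9
  [4.5→6]: (313.6+269.0)/2 × 1.5 = 436.95
  [6→8]: (269.0+219.2)/2 × 2 = 488.2
  Sum = 2739.85 ng/mL·hr

AUC = 2740 ng/mL·hr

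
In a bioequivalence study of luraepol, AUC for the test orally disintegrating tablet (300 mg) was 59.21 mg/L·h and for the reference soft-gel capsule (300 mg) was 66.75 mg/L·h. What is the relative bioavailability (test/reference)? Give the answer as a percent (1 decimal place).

F_rel = (AUC_test/D_test) / (AUC_ref/D_ref)
      = (59.21/300) / (66.75/300)
      = 0.197367 / 0.2225 = 0.8870 = 88.70%

F_rel = 88.7%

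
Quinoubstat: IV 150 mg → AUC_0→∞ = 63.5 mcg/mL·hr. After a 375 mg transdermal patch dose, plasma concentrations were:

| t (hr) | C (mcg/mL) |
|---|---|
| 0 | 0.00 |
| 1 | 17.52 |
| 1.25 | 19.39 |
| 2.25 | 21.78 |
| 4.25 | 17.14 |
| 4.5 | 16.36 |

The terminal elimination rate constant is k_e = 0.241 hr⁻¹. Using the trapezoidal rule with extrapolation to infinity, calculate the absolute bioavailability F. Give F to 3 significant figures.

F = 0.913

Trapezoidal AUC_0→4.5 (transdermal patch):
  [0→1]: (0.00+17.52)/2 × 1 = 8.76
  [1→1.25]: (17.52+19.39)/2 × 0.25 = 4.61375
  [1.25→2.25]: (19.39+21.78)/2 × 1 = 20.585
  [2.25→4.25]: (21.78+17.14)/2 × 2 = 38.92
  [4.25→4.5]: (17.14+16.36)/2 × 0.25 = 4.1875
  Sum = 77.06625 mcg/mL·hr
Tail: C_last/k_e = 16.36/0.241 = 67.884
AUC_0→∞ (transdermal patch) = 77.06625 + 67.884 = 144.95025 mcg/mL·hr
F = (AUC_ev/D_ev)/(AUC_iv/D_iv) = (144.95025/375)/(63.5/150) = 0.386534/0.423333 = 0.9131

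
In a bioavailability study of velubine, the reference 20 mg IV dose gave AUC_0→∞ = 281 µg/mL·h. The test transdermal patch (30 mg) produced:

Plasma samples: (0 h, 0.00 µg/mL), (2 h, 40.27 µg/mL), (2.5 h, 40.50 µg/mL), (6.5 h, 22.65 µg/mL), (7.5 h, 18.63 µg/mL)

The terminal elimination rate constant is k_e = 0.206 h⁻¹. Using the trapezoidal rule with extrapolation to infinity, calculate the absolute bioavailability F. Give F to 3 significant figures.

Trapezoidal AUC_0→7.5 (transdermal patch):
  [0→2]: (0.00+40.27)/2 × 2 = 40.27
  [2→2.5]: (40.27+40.50)/2 × 0.5 = 20.1925
  [2.5→6.5]: (40.50+22.65)/2 × 4 = 126.3
  [6.5→7.5]: (22.65+18.63)/2 × 1 = 20.64
  Sum = 207.4025 µg/mL·h
Tail: C_last/k_e = 18.63/0.206 = 90.437
AUC_0→∞ (transdermal patch) = 207.4025 + 90.437 = 297.8395 µg/mL·h
F = (AUC_ev/D_ev)/(AUC_iv/D_iv) = (297.8395/30)/(281/20) = 9.92798/14.05 = 0.7066

F = 0.707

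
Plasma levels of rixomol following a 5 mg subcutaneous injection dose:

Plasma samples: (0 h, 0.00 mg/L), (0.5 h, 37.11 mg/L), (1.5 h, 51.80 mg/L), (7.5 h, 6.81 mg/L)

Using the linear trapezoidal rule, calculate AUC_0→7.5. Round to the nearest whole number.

AUC = 230 mg/L·h

Trapezoidal AUC_0→7.5:
  [0→0.5]: (0.00+37.11)/2 × 0.5 = 9.2775
  [0.5→1.5]: (37.11+51.80)/2 × 1 = 44.455
  [1.5→7.5]: (51.80+6.81)/2 × 6 = 175.83
  Sum = 229.5625 mg/L·h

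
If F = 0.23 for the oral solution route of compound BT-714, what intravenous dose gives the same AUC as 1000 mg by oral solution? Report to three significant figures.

D_iv = 230 mg

Systemic exposure from an extravascular dose = F × D_ev, so the equivalent IV dose is F × D_ev.
D_iv = F × D_ev = 0.23 × 1000 = 230 mg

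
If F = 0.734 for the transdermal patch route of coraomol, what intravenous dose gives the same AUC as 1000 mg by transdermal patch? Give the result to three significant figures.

D_iv = 734 mg

Systemic exposure from an extravascular dose = F × D_ev, so the equivalent IV dose is F × D_ev.
D_iv = F × D_ev = 0.734 × 1000 = 734 mg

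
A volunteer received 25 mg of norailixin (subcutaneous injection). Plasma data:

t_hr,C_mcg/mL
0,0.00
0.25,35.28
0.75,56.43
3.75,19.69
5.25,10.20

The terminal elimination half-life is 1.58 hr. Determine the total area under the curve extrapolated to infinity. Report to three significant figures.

Trapezoidal AUC_0→5.25:
  [0→0.25]: (0.00+35.28)/2 × 0.25 = 4.41
  [0.25→0.75]: (35.28+56.43)/2 × 0.5 = 22.9275
  [0.75→3.75]: (56.43+19.69)/2 × 3 = 114.18
  [3.75→5.25]: (19.69+10.20)/2 × 1.5 = 22.4175
  Sum = 163.935 mcg/mL·hr
k_e = ln2 / t½ = 0.693147 / 1.58 = 0.4387 hr^-1
Extrapolated tail: C_last / k_e = 10.20 / 0.4387 = 23.251
AUC_0→∞ = 163.935 + 23.251 = 187.186 mcg/mL·hr

AUC = 187 mcg/mL·hr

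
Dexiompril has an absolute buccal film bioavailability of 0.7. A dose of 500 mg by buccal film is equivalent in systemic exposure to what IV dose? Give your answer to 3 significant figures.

D_iv = 350 mg

Systemic exposure from an extravascular dose = F × D_ev, so the equivalent IV dose is F × D_ev.
D_iv = F × D_ev = 0.7 × 500 = 350 mg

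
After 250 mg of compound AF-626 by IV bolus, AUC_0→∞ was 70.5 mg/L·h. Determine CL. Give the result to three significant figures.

CL = Dose_iv / AUC_0→∞
   = 250 / 70.5 = 3.5461 L/h

CL = 3.55 L/h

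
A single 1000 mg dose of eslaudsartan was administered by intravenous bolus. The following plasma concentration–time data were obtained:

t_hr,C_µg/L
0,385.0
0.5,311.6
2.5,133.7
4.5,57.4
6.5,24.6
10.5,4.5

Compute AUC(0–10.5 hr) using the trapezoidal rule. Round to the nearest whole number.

AUC = 951 µg/L·hr

Trapezoidal AUC_0→10.5:
  [0→0.5]: (385.0+311.6)/2 × 0.5 = 174.15
  [0.5→2.5]: (311.6+133.7)/2 × 2 = 445.3
  [2.5→4.5]: (133.7+57.4)/2 × 2 = 191.1
  [4.5→6.5]: (57.4+24.6)/2 × 2 = 82.0
  [6.5→10.5]: (24.6+4.5)/2 × 4 = 58.2
  Sum = 950.75 µg/L·hr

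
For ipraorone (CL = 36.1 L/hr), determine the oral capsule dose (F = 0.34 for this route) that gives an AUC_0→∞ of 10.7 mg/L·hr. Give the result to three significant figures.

Dose = CL × AUC_0→∞ / F
     = 36.1 × 10.7 / 0.34 = 1136.09 mg

Dose = 1140 mg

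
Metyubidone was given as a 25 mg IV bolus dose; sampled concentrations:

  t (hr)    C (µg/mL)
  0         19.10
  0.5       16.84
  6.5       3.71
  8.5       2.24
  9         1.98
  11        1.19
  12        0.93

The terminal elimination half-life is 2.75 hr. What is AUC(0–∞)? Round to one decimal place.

AUC = 85.6 µg/mL·hr

Trapezoidal AUC_0→12:
  [0→0.5]: (19.10+16.84)/2 × 0.5 = 8.985
  [0.5→6.5]: (16.84+3.71)/2 × 6 = 61.65
  [6.5→8.5]: (3.71+2.24)/2 × 2 = 5.95
  [8.5→9]: (2.24+1.98)/2 × 0.5 = 1.055
  [9→11]: (1.98+1.19)/2 × 2 = 3.17
  [11→12]: (1.19+0.93)/2 × 1 = 1.06
  Sum = 81.87 µg/mL·hr
k_e = ln2 / t½ = 0.693147 / 2.75 = 0.2521 hr^-1
Extrapolated tail: C_last / k_e = 0.93 / 0.2521 = 3.689
AUC_0→∞ = 81.87 + 3.689 = 85.559 µg/mL·hr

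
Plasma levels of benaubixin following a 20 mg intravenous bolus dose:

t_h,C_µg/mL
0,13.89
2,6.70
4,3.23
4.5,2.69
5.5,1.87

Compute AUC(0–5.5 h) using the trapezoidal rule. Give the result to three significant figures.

AUC = 34.3 µg/mL·h

Trapezoidal AUC_0→5.5:
  [0→2]: (13.89+6.70)/2 × 2 = 20.59
  [2→4]: (6.70+3.23)/2 × 2 = 9.93
  [4→4.5]: (3.23+2.69)/2 × 0.5 = 1.48
  [4.5→5.5]: (2.69+1.87)/2 × 1 = 2.28
  Sum = 34.28 µg/mL·h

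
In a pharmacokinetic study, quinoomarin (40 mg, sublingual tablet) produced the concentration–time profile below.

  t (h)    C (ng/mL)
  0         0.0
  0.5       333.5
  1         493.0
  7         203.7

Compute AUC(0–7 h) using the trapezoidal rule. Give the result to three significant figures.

Trapezoidal AUC_0→7:
  [0→0.5]: (0.0+333.5)/2 × 0.5 = 83.375
  [0.5→1]: (333.5+493.0)/2 × 0.5 = 206.625
  [1→7]: (493.0+203.7)/2 × 6 = 2090.1
  Sum = 2380.1 ng/mL·h

AUC = 2380 ng/mL·h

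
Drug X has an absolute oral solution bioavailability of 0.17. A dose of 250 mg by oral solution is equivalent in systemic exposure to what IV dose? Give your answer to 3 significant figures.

Systemic exposure from an extravascular dose = F × D_ev, so the equivalent IV dose is F × D_ev.
D_iv = F × D_ev = 0.17 × 250 = 42.5 mg

D_iv = 42.5 mg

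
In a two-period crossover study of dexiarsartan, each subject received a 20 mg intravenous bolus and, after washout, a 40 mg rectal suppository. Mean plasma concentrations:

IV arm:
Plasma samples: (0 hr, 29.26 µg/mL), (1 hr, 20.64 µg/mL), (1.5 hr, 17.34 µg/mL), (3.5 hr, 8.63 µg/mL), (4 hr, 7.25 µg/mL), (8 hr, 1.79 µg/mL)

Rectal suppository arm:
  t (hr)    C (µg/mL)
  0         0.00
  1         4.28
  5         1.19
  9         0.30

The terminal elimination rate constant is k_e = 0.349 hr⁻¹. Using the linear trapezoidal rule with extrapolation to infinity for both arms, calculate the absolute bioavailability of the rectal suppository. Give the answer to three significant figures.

F = 0.0966

Trapezoidal AUC_0→8 (IV):
  [0→1]: (29.26+20.64)/2 × 1 = 24.95
  [1→1.5]: (20.64+17.34)/2 × 0.5 = 9.495
  [1.5→3.5]: (17.34+8.63)/2 × 2 = 25.97
  [3.5→4]: (8.63+7.25)/2 × 0.5 = 3.97
  [4→8]: (7.25+1.79)/2 × 4 = 18.08
  Sum = 82.465 µg/mL·hr
IV tail: 1.79/0.349 = 5.129; AUC_iv,0→∞ = 82.465 + 5.129 = 87.594 µg/mL·hr
Trapezoidal AUC_0→9 (rectal suppository):
  [0→1]: (0.00+4.28)/2 × 1 = 2.14
  [1→5]: (4.28+1.19)/2 × 4 = 10.94
  [5→9]: (1.19+0.30)/2 × 4 = 2.98
  Sum = 16.06 µg/mL·hr
rectal suppository tail: 0.30/0.349 = 0.860; AUC_ev,0→∞ = 16.06 + 0.860 = 16.92 µg/mL·hr
F = (AUC_ev/D_ev)/(AUC_iv/D_iv) = (16.92/40)/(87.594/20) = 0.423/4.3797 = 0.0966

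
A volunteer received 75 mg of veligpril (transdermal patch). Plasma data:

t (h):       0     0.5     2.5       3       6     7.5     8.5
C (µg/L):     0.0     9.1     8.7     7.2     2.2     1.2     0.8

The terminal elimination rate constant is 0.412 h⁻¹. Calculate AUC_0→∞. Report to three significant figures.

AUC = 43.6 µg/L·h

Trapezoidal AUC_0→8.5:
  [0→0.5]: (0.0+9.1)/2 × 0.5 = 2.275
  [0.5→2.5]: (9.1+8.7)/2 × 2 = 17.8
  [2.5→3]: (8.7+7.2)/2 × 0.5 = 3.975
  [3→6]: (7.2+2.2)/2 × 3 = 14.1
  [6→7.5]: (2.2+1.2)/2 × 1.5 = 2.55
  [7.5→8.5]: (1.2+0.8)/2 × 1 = 1.0
  Sum = 41.7 µg/L·h
Extrapolated tail: C_last / k_e = 0.8 / 0.412 = 1.942
AUC_0→∞ = 41.7 + 1.942 = 43.642 µg/L·h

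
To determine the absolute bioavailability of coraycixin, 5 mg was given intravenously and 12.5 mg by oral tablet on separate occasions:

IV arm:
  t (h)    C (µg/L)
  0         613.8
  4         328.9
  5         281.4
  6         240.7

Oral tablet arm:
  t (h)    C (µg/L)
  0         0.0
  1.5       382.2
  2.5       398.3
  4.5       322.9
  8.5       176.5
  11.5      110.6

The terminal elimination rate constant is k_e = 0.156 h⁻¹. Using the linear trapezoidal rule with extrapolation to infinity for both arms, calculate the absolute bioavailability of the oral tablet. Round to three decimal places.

Trapezoidal AUC_0→6 (IV):
  [0→4]: (613.8+328.9)/2 × 4 = 1885.4
  [4→5]: (328.9+281.4)/2 × 1 = 305.15
  [5→6]: (281.4+240.7)/2 × 1 = 261.05
  Sum = 2451.6 µg/L·h
IV tail: 240.7/0.156 = 1542.949; AUC_iv,0→∞ = 2451.6 + 1542.949 = 3994.549 µg/L·h
Trapezoidal AUC_0→11.5 (oral tablet):
  [0→1.5]: (0.0+382.2)/2 × 1.5 = 286.65
  [1.5→2.5]: (382.2+398.3)/2 × 1 = 390.25
  [2.5→4.5]: (398.3+322.9)/2 × 2 = 721.2
  [4.5→8.5]: (322.9+176.5)/2 × 4 = 998.8
  [8.5→11.5]: (176.5+110.6)/2 × 3 = 430.65
  Sum = 2827.55 µg/L·h
oral tablet tail: 110.6/0.156 = 708.974; AUC_ev,0→∞ = 2827.55 + 708.974 = 3536.524 µg/L·h
F = (AUC_ev/D_ev)/(AUC_iv/D_iv) = (3536.524/12.5)/(3994.549/5) = 282.92192/798.9098 = 0.3541

F = 0.354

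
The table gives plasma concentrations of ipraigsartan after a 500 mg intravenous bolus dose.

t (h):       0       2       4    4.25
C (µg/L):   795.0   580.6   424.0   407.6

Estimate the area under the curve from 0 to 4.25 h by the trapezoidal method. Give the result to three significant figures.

Trapezoidal AUC_0→4.25:
  [0→2]: (795.0+580.6)/2 × 2 = 1375.6
  [2→4]: (580.6+424.0)/2 × 2 = 1004.6
  [4→4.25]: (424.0+407.6)/2 × 0.25 = 103.95
  Sum = 2484.15 µg/L·h

AUC = 2480 µg/L·h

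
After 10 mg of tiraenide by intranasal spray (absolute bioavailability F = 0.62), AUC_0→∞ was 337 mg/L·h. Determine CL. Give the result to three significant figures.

CL = F × Dose / AUC_0→∞
   = 0.62 × 10 / 337 = 0.0183976 L/h

CL = 0.0184 L/h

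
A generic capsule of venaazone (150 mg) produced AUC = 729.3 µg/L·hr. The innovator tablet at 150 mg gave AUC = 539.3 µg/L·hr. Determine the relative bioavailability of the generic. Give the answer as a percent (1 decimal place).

F_rel = 135.2%

F_rel = (AUC_test/D_test) / (AUC_ref/D_ref)
      = (729.3/150) / (539.3/150)
      = 4.862 / 3.59533 = 1.3523 = 135.23%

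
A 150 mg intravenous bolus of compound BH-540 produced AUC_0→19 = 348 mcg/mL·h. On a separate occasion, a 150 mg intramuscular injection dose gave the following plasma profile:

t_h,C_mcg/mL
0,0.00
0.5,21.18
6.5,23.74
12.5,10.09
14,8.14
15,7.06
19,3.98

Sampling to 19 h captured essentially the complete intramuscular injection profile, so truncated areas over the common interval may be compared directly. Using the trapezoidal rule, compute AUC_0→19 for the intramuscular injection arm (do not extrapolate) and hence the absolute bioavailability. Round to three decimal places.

Trapezoidal AUC_0→19 (intramuscular injection):
  [0→0.5]: (0.00+21.18)/2 × 0.5 = 5.295
  [0.5→6.5]: (21.18+23.74)/2 × 6 = 134.76
  [6.5→12.5]: (23.74+10.09)/2 × 6 = 101.49
  [12.5→14]: (10.09+8.14)/2 × 1.5 = 13.6725
  [14→15]: (8.14+7.06)/2 × 1 = 7.6
  [15→19]: (7.06+3.98)/2 × 4 = 22.08
  Sum = 284.8975 mcg/mL·h
F = (AUC_ev/D_ev)/(AUC_iv/D_iv) = (284.8975/150)/(348/150) = 1.89932/2.32 = 0.8187

F = 0.819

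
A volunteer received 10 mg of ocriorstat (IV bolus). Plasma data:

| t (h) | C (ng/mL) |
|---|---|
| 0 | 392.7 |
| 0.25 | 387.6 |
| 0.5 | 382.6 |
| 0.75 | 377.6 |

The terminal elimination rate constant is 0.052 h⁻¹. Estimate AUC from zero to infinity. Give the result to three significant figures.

Trapezoidal AUC_0→0.75:
  [0→0.25]: (392.7+387.6)/2 × 0.25 = 97.5375
  [0.25→0.5]: (387.6+382.6)/2 × 0.25 = 96.275
  [0.5→0.75]: (382.6+377.6)/2 × 0.25 = 95.025
  Sum = 288.8375 ng/mL·h
Extrapolated tail: C_last / k_e = 377.6 / 0.052 = 7261.538
AUC_0→∞ = 288.8375 + 7261.538 = 7550.3755 ng/mL·h

AUC = 7550 ng/mL·h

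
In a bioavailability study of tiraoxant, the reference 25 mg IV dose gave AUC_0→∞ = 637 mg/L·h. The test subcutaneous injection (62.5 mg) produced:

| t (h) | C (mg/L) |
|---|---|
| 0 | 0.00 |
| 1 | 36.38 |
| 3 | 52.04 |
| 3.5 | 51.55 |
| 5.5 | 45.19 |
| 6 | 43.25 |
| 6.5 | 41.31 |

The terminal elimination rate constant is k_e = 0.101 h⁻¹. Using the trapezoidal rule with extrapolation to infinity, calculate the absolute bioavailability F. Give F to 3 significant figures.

Trapezoidal AUC_0→6.5 (subcutaneous injection):
  [0→1]: (0.00+36.38)/2 × 1 = 18.19
  [1→3]: (36.38+52.04)/2 × 2 = 88.42
  [3→3.5]: (52.04+51.55)/2 × 0.5 = 25.8975
  [3.5→5.5]: (51.55+45.19)/2 × 2 = 96.74
  [5.5→6]: (45.19+43.25)/2 × 0.5 = 22.11
  [6→6.5]: (43.25+41.31)/2 × 0.5 = 21.14
  Sum = 272.4975 mg/L·h
Tail: C_last/k_e = 41.31/0.101 = 409.010
AUC_0→∞ (subcutaneous injection) = 272.4975 + 409.010 = 681.5075 mg/L·h
F = (AUC_ev/D_ev)/(AUC_iv/D_iv) = (681.5075/62.5)/(637/25) = 10.90412/25.48 = 0.4279

F = 0.428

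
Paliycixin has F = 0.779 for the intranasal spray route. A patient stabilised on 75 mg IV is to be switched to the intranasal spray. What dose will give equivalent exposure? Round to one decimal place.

D_intranasal = 96.3 mg

For equal systemic exposure: F × D_ev = D_iv
D_ev = D_iv / F = 75 / 0.779 = 96.2773 mg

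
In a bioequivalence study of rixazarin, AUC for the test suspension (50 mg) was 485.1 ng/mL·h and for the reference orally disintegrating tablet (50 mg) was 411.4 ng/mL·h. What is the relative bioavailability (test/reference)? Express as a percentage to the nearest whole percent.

F_rel = 118%

F_rel = (AUC_test/D_test) / (AUC_ref/D_ref)
      = (485.1/50) / (411.4/50)
      = 9.702 / 8.228 = 1.1791 = 117.91%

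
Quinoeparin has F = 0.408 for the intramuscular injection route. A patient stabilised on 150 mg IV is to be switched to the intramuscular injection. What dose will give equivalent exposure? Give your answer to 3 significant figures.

For equal systemic exposure: F × D_ev = D_iv
D_ev = D_iv / F = 150 / 0.408 = 367.647 mg

D_intramuscular = 368 mg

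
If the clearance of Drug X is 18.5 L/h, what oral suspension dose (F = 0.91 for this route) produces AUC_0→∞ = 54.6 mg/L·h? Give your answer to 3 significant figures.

Dose = CL × AUC_0→∞ / F
     = 18.5 × 54.6 / 0.91 = 1110 mg

Dose = 1110 mg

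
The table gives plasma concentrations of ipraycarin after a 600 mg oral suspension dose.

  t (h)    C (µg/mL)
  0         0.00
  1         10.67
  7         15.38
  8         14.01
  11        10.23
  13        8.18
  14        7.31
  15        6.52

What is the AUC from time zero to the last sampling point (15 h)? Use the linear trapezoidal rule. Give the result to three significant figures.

AUC = 168 µg/mL·h

Trapezoidal AUC_0→15:
  [0→1]: (0.00+10.67)/2 × 1 = 5.335
  [1→7]: (10.67+15.38)/2 × 6 = 78.15
  [7→8]: (15.38+14.01)/2 × 1 = 14.695
  [8→11]: (14.01+10.23)/2 × 3 = 36.36
  [11→13]: (10.23+8.18)/2 × 2 = 18.41
  [13→14]: (8.18+7.31)/2 × 1 = 7.745
  [14→15]: (7.31+6.52)/2 × 1 = 6.915
  Sum = 167.61 µg/mL·h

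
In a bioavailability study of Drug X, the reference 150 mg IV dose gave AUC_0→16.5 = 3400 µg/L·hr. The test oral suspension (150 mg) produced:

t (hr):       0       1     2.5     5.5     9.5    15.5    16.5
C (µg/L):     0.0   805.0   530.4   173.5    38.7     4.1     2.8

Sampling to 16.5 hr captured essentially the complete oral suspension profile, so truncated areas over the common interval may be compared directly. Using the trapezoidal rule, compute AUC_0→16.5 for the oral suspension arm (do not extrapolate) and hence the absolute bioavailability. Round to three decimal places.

F = 0.887

Trapezoidal AUC_0→16.5 (oral suspension):
  [0→1]: (0.0+805.0)/2 × 1 = 402.5
  [1→2.5]: (805.0+530.4)/2 × 1.5 = 1001.55
  [2.5→5.5]: (530.4+173.5)/2 × 3 = 1055.85
  [5.5→9.5]: (173.5+38.7)/2 × 4 = 424.4
  [9.5→15.5]: (38.7+4.1)/2 × 6 = 128.4
  [15.5→16.5]: (4.1+2.8)/2 × 1 = 3.45
  Sum = 3016.15 µg/L·hr
F = (AUC_ev/D_ev)/(AUC_iv/D_iv) = (3016.15/150)/(3400/150) = 20.1077/22.6667 = 0.8871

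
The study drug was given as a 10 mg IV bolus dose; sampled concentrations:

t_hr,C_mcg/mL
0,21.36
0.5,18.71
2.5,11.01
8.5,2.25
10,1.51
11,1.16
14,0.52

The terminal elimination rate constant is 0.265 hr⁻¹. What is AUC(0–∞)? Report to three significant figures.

AUC = 88.2 mcg/mL·hr

Trapezoidal AUC_0→14:
  [0→0.5]: (21.36+18.71)/2 × 0.5 = 10.0175
  [0.5→2.5]: (18.71+11.01)/2 × 2 = 29.72
  [2.5→8.5]: (11.01+2.25)/2 × 6 = 39.78
  [8.5→10]: (2.25+1.51)/2 × 1.5 = 2.82
  [10→11]: (1.51+1.16)/2 × 1 = 1.335
  [11→14]: (1.16+0.52)/2 × 3 = 2.52
  Sum = 86.1925 mcg/mL·hr
Extrapolated tail: C_last / k_e = 0.52 / 0.265 = 1.962
AUC_0→∞ = 86.1925 + 1.962 = 88.1545 mcg/mL·hr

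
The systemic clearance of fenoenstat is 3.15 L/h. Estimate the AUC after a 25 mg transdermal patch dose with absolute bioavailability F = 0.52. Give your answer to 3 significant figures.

AUC = 4.13 mg/L·h

AUC_0→∞ = F × Dose / CL
        = 0.52 × 25 / 3.15 = 4.12698 mg/L·h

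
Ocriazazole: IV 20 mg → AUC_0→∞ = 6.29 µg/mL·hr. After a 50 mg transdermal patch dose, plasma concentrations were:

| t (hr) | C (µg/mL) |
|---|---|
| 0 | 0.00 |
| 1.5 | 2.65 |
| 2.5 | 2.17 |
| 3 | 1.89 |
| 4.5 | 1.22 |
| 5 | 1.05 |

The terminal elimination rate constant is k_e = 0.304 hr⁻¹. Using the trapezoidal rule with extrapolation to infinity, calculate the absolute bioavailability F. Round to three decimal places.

Trapezoidal AUC_0→5 (transdermal patch):
  [0→1.5]: (0.00+2.65)/2 × 1.5 = 1.9875
  [1.5→2.5]: (2.65+2.17)/2 × 1 = 2.41
  [2.5→3]: (2.17+1.89)/2 × 0.5 = 1.015
  [3→4.5]: (1.89+1.22)/2 × 1.5 = 2.3325
  [4.5→5]: (1.22+1.05)/2 × 0.5 = 0.5675
  Sum = 8.3125 µg/mL·hr
Tail: C_last/k_e = 1.05/0.304 = 3.454
AUC_0→∞ (transdermal patch) = 8.3125 + 3.454 = 11.7665 µg/mL·hr
F = (AUC_ev/D_ev)/(AUC_iv/D_iv) = (11.7665/50)/(6.29/20) = 0.23533/0.3145 = 0.7483

F = 0.748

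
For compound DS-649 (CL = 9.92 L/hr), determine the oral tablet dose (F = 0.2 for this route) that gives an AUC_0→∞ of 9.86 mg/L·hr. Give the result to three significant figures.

Dose = 489 mg

Dose = CL × AUC_0→∞ / F
     = 9.92 × 9.86 / 0.2 = 489.056 mg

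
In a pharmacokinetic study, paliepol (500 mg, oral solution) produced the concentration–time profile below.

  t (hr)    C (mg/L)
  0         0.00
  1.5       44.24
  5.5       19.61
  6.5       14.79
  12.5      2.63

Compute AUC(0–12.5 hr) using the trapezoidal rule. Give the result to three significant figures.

AUC = 230 mg/L·hr

Trapezoidal AUC_0→12.5:
  [0→1.5]: (0.00+44.24)/2 × 1.5 = 33.18
  [1.5→5.5]: (44.24+19.61)/2 × 4 = 127.7
  [5.5→6.5]: (19.61+14.79)/2 × 1 = 17.2
  [6.5→12.5]: (14.79+2.63)/2 × 6 = 52.26
  Sum = 230.34 mg/L·hr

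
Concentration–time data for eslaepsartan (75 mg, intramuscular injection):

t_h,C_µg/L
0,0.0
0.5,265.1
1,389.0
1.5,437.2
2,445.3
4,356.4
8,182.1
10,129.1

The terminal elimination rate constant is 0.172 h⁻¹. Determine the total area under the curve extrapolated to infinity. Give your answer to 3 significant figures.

AUC = 3600 µg/L·h

Trapezoidal AUC_0→10:
  [0→0.5]: (0.0+265.1)/2 × 0.5 = 66.275
  [0.5→1]: (265.1+389.0)/2 × 0.5 = 163.525
  [1→1.5]: (389.0+437.2)/2 × 0.5 = 206.55
  [1.5→2]: (437.2+445.3)/2 × 0.5 = 220.625
  [2→4]: (445.3+356.4)/2 × 2 = 801.7
  [4→8]: (356.4+182.1)/2 × 4 = 1077.0
  [8→10]: (182.1+129.1)/2 × 2 = 311.2
  Sum = 2846.875 µg/L·h
Extrapolated tail: C_last / k_e = 129.1 / 0.172 = 750.581
AUC_0→∞ = 2846.875 + 750.581 = 3597.456 µg/L·h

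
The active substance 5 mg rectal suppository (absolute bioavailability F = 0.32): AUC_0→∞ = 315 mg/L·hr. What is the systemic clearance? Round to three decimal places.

CL = 0.005 L/hr

CL = F × Dose / AUC_0→∞
   = 0.32 × 5 / 315 = 0.00507937 L/hr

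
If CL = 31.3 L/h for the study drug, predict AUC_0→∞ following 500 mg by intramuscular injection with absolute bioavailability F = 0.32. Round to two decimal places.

AUC_0→∞ = F × Dose / CL
        = 0.32 × 500 / 31.3 = 5.11182 mg/L·h

AUC = 5.11 mg/L·h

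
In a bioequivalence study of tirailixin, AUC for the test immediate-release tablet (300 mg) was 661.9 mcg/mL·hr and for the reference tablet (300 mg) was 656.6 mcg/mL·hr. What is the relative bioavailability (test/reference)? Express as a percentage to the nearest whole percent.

F_rel = 101%

F_rel = (AUC_test/D_test) / (AUC_ref/D_ref)
      = (661.9/300) / (656.6/300)
      = 2.20633 / 2.18867 = 1.0081 = 100.81%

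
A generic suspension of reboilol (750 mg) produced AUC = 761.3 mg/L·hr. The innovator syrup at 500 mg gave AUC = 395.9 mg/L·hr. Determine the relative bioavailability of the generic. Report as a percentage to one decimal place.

F_rel = 128.2%

F_rel = (AUC_test/D_test) / (AUC_ref/D_ref)
      = (761.3/750) / (395.9/500)
      = 1.01507 / 0.7918 = 1.2820 = 128.20%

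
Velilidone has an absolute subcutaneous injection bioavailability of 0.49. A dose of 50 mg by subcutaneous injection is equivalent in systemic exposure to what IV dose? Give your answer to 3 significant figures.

Systemic exposure from an extravascular dose = F × D_ev, so the equivalent IV dose is F × D_ev.
D_iv = F × D_ev = 0.49 × 50 = 24.5 mg

D_iv = 24.5 mg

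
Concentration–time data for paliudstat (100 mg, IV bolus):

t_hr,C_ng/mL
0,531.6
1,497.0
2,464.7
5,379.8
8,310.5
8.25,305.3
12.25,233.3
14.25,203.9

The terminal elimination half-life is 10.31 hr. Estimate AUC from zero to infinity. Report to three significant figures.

AUC = 7920 ng/mL·hr

Trapezoidal AUC_0→14.25:
  [0→1]: (531.6+497.0)/2 × 1 = 514.3
  [1→2]: (497.0+464.7)/2 × 1 = 480.85
  [2→5]: (464.7+379.8)/2 × 3 = 1266.75
  [5→8]: (379.8+310.5)/2 × 3 = 1035.45
  [8→8.25]: (310.5+305.3)/2 × 0.25 = 76.975
  [8.25→12.25]: (305.3+233.3)/2 × 4 = 1077.2
  [12.25→14.25]: (233.3+203.9)/2 × 2 = 437.2
  Sum = 4888.725 ng/mL·hr
k_e = ln2 / t½ = 0.693147 / 10.31 = 0.0672 hr^-1
Extrapolated tail: C_last / k_e = 203.9 / 0.0672 = 3034.226
AUC_0→∞ = 4888.725 + 3034.226 = 7922.951 ng/mL·hr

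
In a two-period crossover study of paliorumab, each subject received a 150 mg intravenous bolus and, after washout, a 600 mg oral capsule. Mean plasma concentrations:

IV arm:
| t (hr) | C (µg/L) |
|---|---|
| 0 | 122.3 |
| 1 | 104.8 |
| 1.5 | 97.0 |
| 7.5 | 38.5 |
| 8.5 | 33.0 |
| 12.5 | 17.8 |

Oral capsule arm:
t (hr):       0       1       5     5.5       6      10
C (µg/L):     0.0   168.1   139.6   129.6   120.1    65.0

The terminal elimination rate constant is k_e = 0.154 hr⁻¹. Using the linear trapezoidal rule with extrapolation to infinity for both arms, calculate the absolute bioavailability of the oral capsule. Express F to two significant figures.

Trapezoidal AUC_0→12.5 (IV):
  [0→1]: (122.3+104.8)/2 × 1 = 113.55
  [1→1.5]: (104.8+97.0)/2 × 0.5 = 50.45
  [1.5→7.5]: (97.0+38.5)/2 × 6 = 406.5
  [7.5→8.5]: (38.5+33.0)/2 × 1 = 35.75
  [8.5→12.5]: (33.0+17.8)/2 × 4 = 101.6
  Sum = 707.85 µg/L·hr
IV tail: 17.8/0.154 = 115.584; AUC_iv,0→∞ = 707.85 + 115.584 = 823.434 µg/L·hr
Trapezoidal AUC_0→10 (oral capsule):
  [0→1]: (0.0+168.1)/2 × 1 = 84.05
  [1→5]: (168.1+139.6)/2 × 4 = 615.4
  [5→5.5]: (139.6+129.6)/2 × 0.5 = 67.3
  [5.5→6]: (129.6+120.1)/2 × 0.5 = 62.425
  [6→10]: (120.1+65.0)/2 × 4 = 370.2
  Sum = 1199.375 µg/L·hr
oral capsule tail: 65.0/0.154 = 422.078; AUC_ev,0→∞ = 1199.375 + 422.078 = 1621.453 µg/L·hr
F = (AUC_ev/D_ev)/(AUC_iv/D_iv) = (1621.453/600)/(823.434/150) = 2.70242/5.48956 = 0.4923

F = 0.49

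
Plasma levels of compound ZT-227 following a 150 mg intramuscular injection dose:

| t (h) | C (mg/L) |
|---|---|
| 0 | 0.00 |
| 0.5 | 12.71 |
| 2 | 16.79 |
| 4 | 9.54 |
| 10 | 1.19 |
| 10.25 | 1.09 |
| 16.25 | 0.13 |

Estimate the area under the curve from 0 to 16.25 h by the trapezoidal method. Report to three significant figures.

Trapezoidal AUC_0→16.25:
  [0→0.5]: (0.00+12.71)/2 × 0.5 = 3.1775
  [0.5→2]: (12.71+16.79)/2 × 1.5 = 22.125
  [2→4]: (16.79+9.54)/2 × 2 = 26.33
  [4→10]: (9.54+1.19)/2 × 6 = 32.19
  [10→10.25]: (1.19+1.09)/2 × 0.25 = 0.285
  [10.25→16.25]: (1.09+0.13)/2 × 6 = 3.66
  Sum = 87.7675 mg/L·h

AUC = 87.8 mg/L·h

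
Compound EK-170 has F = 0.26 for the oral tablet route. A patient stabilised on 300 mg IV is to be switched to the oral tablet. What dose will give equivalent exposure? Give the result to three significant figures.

D_oral = 1150 mg

For equal systemic exposure: F × D_ev = D_iv
D_ev = D_iv / F = 300 / 0.26 = 1153.85 mg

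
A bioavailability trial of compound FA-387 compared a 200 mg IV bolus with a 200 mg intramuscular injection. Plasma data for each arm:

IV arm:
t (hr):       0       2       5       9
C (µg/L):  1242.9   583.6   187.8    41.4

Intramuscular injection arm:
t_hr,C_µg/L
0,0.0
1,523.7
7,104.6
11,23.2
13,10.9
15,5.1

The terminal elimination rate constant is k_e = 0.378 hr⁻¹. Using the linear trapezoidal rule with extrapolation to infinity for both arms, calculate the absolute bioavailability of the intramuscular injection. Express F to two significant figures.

F = 0.69

Trapezoidal AUC_0→9 (IV):
  [0→2]: (1242.9+583.6)/2 × 2 = 1826.5
  [2→5]: (583.6+187.8)/2 × 3 = 1157.1
  [5→9]: (187.8+41.4)/2 × 4 = 458.4
  Sum = 3442.0 µg/L·hr
IV tail: 41.4/0.378 = 109.524; AUC_iv,0→∞ = 3442.0 + 109.524 = 3551.524 µg/L·hr
Trapezoidal AUC_0→15 (intramuscular injection):
  [0→1]: (0.0+523.7)/2 × 1 = 261.85
  [1→7]: (523.7+104.6)/2 × 6 = 1884.9
  [7→11]: (104.6+23.2)/2 × 4 = 255.6
  [11→13]: (23.2+10.9)/2 × 2 = 34.1
  [13→15]: (10.9+5.1)/2 × 2 = 16.0
  Sum = 2452.45 µg/L·hr
intramuscular injection tail: 5.1/0.378 = 13.492; AUC_ev,0→∞ = 2452.45 + 13.492 = 2465.942 µg/L·hr
F = (AUC_ev/D_ev)/(AUC_iv/D_iv) = (2465.942/200)/(3551.524/200) = 12.32971/17.75762 = 0.6943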